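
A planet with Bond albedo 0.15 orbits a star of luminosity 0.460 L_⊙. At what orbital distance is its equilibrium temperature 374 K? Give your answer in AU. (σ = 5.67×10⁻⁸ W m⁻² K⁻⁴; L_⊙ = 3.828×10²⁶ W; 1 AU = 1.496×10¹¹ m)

d ≈ 0.346 AU

L = 0.460 × 3.828×10²⁶ = 1.76×10²⁶ W.
From T_eq⁴ = L(1−A)/(16πσd²): d = √[L(1−A)/(16πσT_eq⁴)].
d = √[1.76×10²⁶ × 0.85 / (16π × 5.67×10⁻⁸ × (374)⁴)] = 5.18×10¹⁰ m = 0.346 AU.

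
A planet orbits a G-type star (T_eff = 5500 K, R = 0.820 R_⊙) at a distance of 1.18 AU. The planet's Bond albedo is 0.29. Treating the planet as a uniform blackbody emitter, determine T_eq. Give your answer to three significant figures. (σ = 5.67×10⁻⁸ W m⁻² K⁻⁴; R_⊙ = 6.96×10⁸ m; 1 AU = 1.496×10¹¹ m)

R_⋆ = 0.820 × 6.96×10⁸ = 5.71×10⁸ m.
d = 1.18 AU = 1.77×10¹¹ m.
L = 4πR_⋆²σT_⋆⁴ = 4π(5.71×10⁸)² × 5.67×10⁻⁸ × (5500)⁴ = 2.12×10²⁶ W.
S = L/(4πd²) = 542 W m⁻².
Energy balance: absorbed = emitted ⇒ πR²·S(1−A) = 4πR²·σT_eq⁴, so T_eq⁴ = S(1−A)/(4σ).
T_eq = [542 × 0.71 / (4 × 5.67×10⁻⁸)]^(1/4) = (1.70×10⁹)^(1/4) = 203 K.

T_eq ≈ 203 K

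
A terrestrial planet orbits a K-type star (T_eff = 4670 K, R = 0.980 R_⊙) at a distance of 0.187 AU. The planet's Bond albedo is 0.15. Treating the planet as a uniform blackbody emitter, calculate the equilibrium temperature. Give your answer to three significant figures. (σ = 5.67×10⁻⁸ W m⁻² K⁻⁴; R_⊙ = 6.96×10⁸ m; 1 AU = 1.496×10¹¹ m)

R_⋆ = 0.980 × 6.96×10⁸ = 6.82×10⁸ m.
d = 0.187 AU = 2.80×10¹⁰ m.
L = 4πR_⋆²σT_⋆⁴ = 4π(6.82×10⁸)² × 5.67×10⁻⁸ × (4670)⁴ = 1.58×10²⁶ W.
S = L/(4πd²) = 1.60×10⁴ W m⁻².
Energy balance: absorbed = emitted ⇒ πR²·S(1−A) = 4πR²·σT_eq⁴, so T_eq⁴ = S(1−A)/(4σ).
T_eq = [1.60×10⁴ × 0.85 / (4 × 5.67×10⁻⁸)]^(1/4) = (6.01×10¹⁰)^(1/4) = 495 K.

T_eq ≈ 495 K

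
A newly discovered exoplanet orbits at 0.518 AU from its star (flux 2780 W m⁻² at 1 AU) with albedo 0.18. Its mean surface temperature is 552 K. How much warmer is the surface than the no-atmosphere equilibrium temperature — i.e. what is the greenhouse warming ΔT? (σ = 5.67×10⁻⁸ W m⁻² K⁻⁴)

ΔT ≈ 112.1 K

S = 2780/0.518² = 1.036×10⁴ W m⁻².
T_eq = [S(1−A)/(4σ)]^(1/4) = [1.036×10⁴×0.82/(4×5.67×10⁻⁸)]^(1/4) = 439.9 K.
ΔT = T_surf − T_eq = 552 − 439.9.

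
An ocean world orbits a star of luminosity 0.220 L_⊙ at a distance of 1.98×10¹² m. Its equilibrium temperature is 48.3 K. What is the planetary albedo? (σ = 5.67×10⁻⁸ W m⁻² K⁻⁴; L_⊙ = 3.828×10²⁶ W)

L = 0.220 × 3.828×10²⁶ = 8.42×10²⁵ W.
Flux: S = L/(4πd²) = 8.42×10²⁵/(4π×(1.98×10¹²)²) = 1.71 W m⁻².
From T_eq⁴ = S(1−A)/(4σ): 1−A = 4σT_eq⁴/S.
1−A = 4 × 5.67×10⁻⁸ × (48.3)⁴ / 1.71 = 0.722.

A ≈ 0.28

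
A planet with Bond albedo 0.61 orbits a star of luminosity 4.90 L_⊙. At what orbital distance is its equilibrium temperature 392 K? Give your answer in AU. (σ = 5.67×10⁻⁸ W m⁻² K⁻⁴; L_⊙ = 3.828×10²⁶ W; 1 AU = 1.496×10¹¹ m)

d ≈ 0.697 AU

L = 4.90 × 3.828×10²⁶ = 1.88×10²⁷ W.
From T_eq⁴ = L(1−A)/(16πσd²): d = √[L(1−A)/(16πσT_eq⁴)].
d = √[1.88×10²⁷ × 0.39 / (16π × 5.67×10⁻⁸ × (392)⁴)] = 1.04×10¹¹ m = 0.697 AU.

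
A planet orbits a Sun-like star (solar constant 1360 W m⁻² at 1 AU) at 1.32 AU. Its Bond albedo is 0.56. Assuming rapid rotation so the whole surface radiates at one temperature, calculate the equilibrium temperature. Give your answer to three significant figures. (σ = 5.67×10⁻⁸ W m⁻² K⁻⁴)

Flux at 1.32 AU: S = 1360/1.32² = 781 W m⁻².
Energy balance: absorbed = emitted ⇒ πR²·S(1−A) = 4πR²·σT_eq⁴, so T_eq⁴ = S(1−A)/(4σ).
T_eq = [781 × 0.44 / (4 × 5.67×10⁻⁸)]^(1/4) = (1.51×10⁹)^(1/4) = 197 K.

T_eq ≈ 197 K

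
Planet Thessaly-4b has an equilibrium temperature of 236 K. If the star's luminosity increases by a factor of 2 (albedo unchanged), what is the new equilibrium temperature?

T_eq ≈ 281 K

T_eq ∝ L^(1/4) · d^(−1/2).
T′ = 236 × 2^(1/4) = 281 K.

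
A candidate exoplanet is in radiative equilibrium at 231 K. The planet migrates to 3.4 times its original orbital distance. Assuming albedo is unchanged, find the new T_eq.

T_eq ∝ L^(1/4) · d^(−1/2).
T′ = 231 / 3.4^(1/2) = 125 K.

T_eq ≈ 125 K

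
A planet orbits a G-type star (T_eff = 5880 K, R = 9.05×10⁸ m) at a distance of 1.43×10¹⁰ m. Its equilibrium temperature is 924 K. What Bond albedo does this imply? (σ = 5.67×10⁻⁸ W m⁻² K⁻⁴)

A ≈ 0.39

L = 4πR_⋆²σT_⋆⁴ = 4π(9.05×10⁸)² × 5.67×10⁻⁸ × (5880)⁴ = 6.98×10²⁶ W.
S = L/(4πd²) = 2.71×10⁵ W m⁻².
From T_eq⁴ = S(1−A)/(4σ): 1−A = 4σT_eq⁴/S.
1−A = 4 × 5.67×10⁻⁸ × (924)⁴ / 2.71×10⁵ = 0.609.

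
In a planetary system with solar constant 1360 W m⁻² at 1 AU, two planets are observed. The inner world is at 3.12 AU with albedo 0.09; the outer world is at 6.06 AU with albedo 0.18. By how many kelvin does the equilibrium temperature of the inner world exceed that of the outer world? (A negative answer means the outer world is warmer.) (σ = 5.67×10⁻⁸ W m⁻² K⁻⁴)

T_eq = [S₀(1−A)/(4σd²)]^(1/4), so T ∝ (1−A)^(1/4) / √d.
T₁ = [1360×0.91/(4×5.67×10⁻⁸×3.12²)]^(1/4) = 153.87 K.
T₂ = [1360×0.82/(4×5.67×10⁻⁸×6.06²)]^(1/4) = 107.57 K.

ΔT ≈ 46.3 K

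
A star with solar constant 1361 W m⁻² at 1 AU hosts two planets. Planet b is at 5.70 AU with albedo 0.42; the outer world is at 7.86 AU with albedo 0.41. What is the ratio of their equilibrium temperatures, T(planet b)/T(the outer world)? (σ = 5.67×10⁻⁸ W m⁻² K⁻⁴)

T_eq = [S₀(1−A)/(4σd²)]^(1/4), so T ∝ (1−A)^(1/4) / √d.
T₁ = [1361×0.58/(4×5.67×10⁻⁸×5.70²)]^(1/4) = 101.74 K.
T₂ = [1361×0.59/(4×5.67×10⁻⁸×7.86²)]^(1/4) = 87.01 K.

T₁/T₂ ≈ 1.169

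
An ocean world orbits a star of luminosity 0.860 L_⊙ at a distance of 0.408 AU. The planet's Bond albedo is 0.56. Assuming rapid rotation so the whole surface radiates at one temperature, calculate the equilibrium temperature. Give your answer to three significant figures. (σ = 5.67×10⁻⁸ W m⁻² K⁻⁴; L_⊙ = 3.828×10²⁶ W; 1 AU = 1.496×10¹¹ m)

T_eq ≈ 342 K

d = 0.408 AU = 6.10×10¹⁰ m.
L = 0.860 × 3.828×10²⁶ = 3.29×10²⁶ W.
Flux: S = L/(4πd²) = 3.29×10²⁶/(4π×(6.10×10¹⁰)²) = 7030 W m⁻².
Energy balance: absorbed = emitted ⇒ πR²·S(1−A) = 4πR²·σT_eq⁴, so T_eq⁴ = S(1−A)/(4σ).
T_eq = [7030 × 0.44 / (4 × 5.67×10⁻⁸)]^(1/4) = (1.36×10¹⁰)^(1/4) = 342 K.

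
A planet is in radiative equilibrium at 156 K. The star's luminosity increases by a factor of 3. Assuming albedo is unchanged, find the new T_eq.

T_eq ∝ L^(1/4) · d^(−1/2).
T′ = 156 × 3^(1/4) = 205 K.

T_eq ≈ 205 K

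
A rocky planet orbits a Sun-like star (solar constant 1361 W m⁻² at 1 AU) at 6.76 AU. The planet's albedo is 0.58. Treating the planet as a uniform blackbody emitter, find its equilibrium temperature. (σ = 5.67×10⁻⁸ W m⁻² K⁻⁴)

T_eq ≈ 86.2 K

Flux at 6.76 AU: S = 1361/6.76² = 29.8 W m⁻².
Energy balance: absorbed = emitted ⇒ πR²·S(1−A) = 4πR²·σT_eq⁴, so T_eq⁴ = S(1−A)/(4σ).
T_eq = [29.8 × 0.42 / (4 × 5.67×10⁻⁸)]^(1/4) = (5.52×10⁷)^(1/4) = 86.2 K.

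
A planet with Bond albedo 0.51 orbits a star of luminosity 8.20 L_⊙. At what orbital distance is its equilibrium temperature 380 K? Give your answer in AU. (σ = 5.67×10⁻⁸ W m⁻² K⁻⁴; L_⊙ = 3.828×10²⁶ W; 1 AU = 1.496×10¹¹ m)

L = 8.20 × 3.828×10²⁶ = 3.14×10²⁷ W.
From T_eq⁴ = L(1−A)/(16πσd²): d = √[L(1−A)/(16πσT_eq⁴)].
d = √[3.14×10²⁷ × 0.49 / (16π × 5.67×10⁻⁸ × (380)⁴)] = 1.61×10¹¹ m = 1.08 AU.

d ≈ 1.08 AU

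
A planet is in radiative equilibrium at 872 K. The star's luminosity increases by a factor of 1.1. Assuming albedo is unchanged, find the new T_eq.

T_eq ≈ 893 K

T_eq ∝ L^(1/4) · d^(−1/2).
T′ = 872 × 1.1^(1/4) = 893 K.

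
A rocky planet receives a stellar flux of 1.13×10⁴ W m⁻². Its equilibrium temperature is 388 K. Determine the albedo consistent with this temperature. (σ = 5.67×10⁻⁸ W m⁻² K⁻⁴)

From T_eq⁴ = S(1−A)/(4σ): 1−A = 4σT_eq⁴/S.
1−A = 4 × 5.67×10⁻⁸ × (388)⁴ / 1.13×10⁴ = 0.455.

A ≈ 0.55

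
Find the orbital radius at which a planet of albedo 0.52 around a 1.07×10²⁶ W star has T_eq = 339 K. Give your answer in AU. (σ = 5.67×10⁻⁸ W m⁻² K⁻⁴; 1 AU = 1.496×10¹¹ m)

From T_eq⁴ = L(1−A)/(16πσd²): d = √[L(1−A)/(16πσT_eq⁴)].
d = √[1.07×10²⁶ × 0.48 / (16π × 5.67×10⁻⁸ × (339)⁴)] = 3.69×10¹⁰ m = 0.247 AU.

d ≈ 0.247 AU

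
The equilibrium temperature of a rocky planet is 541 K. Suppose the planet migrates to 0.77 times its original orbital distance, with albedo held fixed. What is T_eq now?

T_eq ∝ L^(1/4) · d^(−1/2).
T′ = 541 / 0.77^(1/2) = 617 K.

T_eq ≈ 617 K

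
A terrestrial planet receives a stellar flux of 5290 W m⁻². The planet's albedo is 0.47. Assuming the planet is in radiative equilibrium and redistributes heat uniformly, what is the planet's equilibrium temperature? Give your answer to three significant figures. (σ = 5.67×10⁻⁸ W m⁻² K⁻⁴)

Energy balance: absorbed = emitted ⇒ πR²·S(1−A) = 4πR²·σT_eq⁴, so T_eq⁴ = S(1−A)/(4σ).
T_eq = [5290 × 0.53 / (4 × 5.67×10⁻⁸)]^(1/4) = (1.24×10¹⁰)^(1/4) = 333 K.

T_eq ≈ 333 K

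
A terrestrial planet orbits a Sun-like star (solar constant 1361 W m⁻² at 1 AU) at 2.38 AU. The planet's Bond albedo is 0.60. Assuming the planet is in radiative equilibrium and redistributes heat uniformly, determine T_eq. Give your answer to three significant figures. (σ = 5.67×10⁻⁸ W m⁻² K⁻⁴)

T_eq ≈ 143 K

Flux at 2.38 AU: S = 1361/2.38² = 240 W m⁻².
Energy balance: absorbed = emitted ⇒ πR²·S(1−A) = 4πR²·σT_eq⁴, so T_eq⁴ = S(1−A)/(4σ).
T_eq = [240 × 0.40 / (4 × 5.67×10⁻⁸)]^(1/4) = (4.24×10⁸)^(1/4) = 143 K.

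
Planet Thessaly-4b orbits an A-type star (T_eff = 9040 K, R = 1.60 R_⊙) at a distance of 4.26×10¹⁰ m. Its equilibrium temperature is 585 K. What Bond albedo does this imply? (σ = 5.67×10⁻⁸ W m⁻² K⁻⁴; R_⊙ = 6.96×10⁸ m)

A ≈ 0.90

R_⋆ = 1.60 × 6.96×10⁸ = 1.11×10⁹ m.
L = 4πR_⋆²σT_⋆⁴ = 4π(1.11×10⁹)² × 5.67×10⁻⁸ × (9040)⁴ = 5.90×10²⁷ W.
S = L/(4πd²) = 2.59×10⁵ W m⁻².
From T_eq⁴ = S(1−A)/(4σ): 1−A = 4σT_eq⁴/S.
1−A = 4 × 5.67×10⁻⁸ × (585)⁴ / 2.59×10⁵ = 0.103.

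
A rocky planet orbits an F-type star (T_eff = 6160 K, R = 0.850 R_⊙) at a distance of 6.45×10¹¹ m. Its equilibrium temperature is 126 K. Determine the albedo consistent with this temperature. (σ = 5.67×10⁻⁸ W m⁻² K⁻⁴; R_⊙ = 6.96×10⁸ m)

R_⋆ = 0.850 × 6.96×10⁸ = 5.92×10⁸ m.
L = 4πR_⋆²σT_⋆⁴ = 4π(5.92×10⁸)² × 5.67×10⁻⁸ × (6160)⁴ = 3.59×10²⁶ W.
S = L/(4πd²) = 68.7 W m⁻².
From T_eq⁴ = S(1−A)/(4σ): 1−A = 4σT_eq⁴/S.
1−A = 4 × 5.67×10⁻⁸ × (126)⁴ / 68.7 = 0.832.

A ≈ 0.17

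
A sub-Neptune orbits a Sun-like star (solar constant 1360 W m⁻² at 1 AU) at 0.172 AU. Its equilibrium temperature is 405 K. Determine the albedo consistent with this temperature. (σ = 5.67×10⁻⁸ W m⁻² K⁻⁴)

A ≈ 0.87

Flux at 0.172 AU: S = 1360/0.172² = 4.60×10⁴ W m⁻².
From T_eq⁴ = S(1−A)/(4σ): 1−A = 4σT_eq⁴/S.
1−A = 4 × 5.67×10⁻⁸ × (405)⁴ / 4.60×10⁴ = 0.133.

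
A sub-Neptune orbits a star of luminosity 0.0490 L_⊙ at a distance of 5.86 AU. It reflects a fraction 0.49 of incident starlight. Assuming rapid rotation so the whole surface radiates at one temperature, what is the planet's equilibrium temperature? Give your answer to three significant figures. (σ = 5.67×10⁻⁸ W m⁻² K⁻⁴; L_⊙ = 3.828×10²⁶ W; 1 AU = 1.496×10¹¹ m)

d = 5.86 AU = 8.77×10¹¹ m.
L = 0.0490 × 3.828×10²⁶ = 1.88×10²⁵ W.
Flux: S = L/(4πd²) = 1.88×10²⁵/(4π×(8.77×10¹¹)²) = 1.94 W m⁻².
Energy balance: absorbed = emitted ⇒ πR²·S(1−A) = 4πR²·σT_eq⁴, so T_eq⁴ = S(1−A)/(4σ).
T_eq = [1.94 × 0.51 / (4 × 5.67×10⁻⁸)]^(1/4) = (4.37×10⁶)^(1/4) = 45.7 K.

T_eq ≈ 45.7 K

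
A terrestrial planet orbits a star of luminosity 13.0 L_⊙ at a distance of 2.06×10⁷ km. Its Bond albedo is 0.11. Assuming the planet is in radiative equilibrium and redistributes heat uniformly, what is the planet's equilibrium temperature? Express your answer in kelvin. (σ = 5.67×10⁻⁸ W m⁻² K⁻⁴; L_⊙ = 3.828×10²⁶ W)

T_eq ≈ 1380 K

d = 2.06×10⁷ km = 2.06×10¹⁰ m.
L = 13.0 × 3.828×10²⁶ = 4.98×10²⁷ W.
Flux: S = L/(4πd²) = 4.98×10²⁷/(4π×(2.06×10¹⁰)²) = 9.33×10⁵ W m⁻².
Energy balance: absorbed = emitted ⇒ πR²·S(1−A) = 4πR²·σT_eq⁴, so T_eq⁴ = S(1−A)/(4σ).
T_eq = [9.33×10⁵ × 0.89 / (4 × 5.67×10⁻⁸)]^(1/4) = (3.66×10¹²)^(1/4) = 1380 K.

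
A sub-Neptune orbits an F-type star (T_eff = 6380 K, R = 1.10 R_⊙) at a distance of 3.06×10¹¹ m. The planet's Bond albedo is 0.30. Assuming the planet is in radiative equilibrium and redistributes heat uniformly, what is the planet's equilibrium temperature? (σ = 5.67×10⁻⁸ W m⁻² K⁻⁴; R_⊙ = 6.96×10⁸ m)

R_⋆ = 1.10 × 6.96×10⁸ = 7.66×10⁸ m.
L = 4πR_⋆²σT_⋆⁴ = 4π(7.66×10⁸)² × 5.67×10⁻⁸ × (6380)⁴ = 6.92×10²⁶ W.
S = L/(4πd²) = 588 W m⁻².
Energy balance: absorbed = emitted ⇒ πR²·S(1−A) = 4πR²·σT_eq⁴, so T_eq⁴ = S(1−A)/(4σ).
T_eq = [588 × 0.70 / (4 × 5.67×10⁻⁸)]^(1/4) = (1.82×10⁹)^(1/4) = 206 K.

T_eq ≈ 206 K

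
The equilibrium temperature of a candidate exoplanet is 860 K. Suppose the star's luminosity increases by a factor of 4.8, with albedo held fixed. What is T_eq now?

T_eq ≈ 1270 K

T_eq ∝ L^(1/4) · d^(−1/2).
T′ = 860 × 4.8^(1/4) = 1270 K.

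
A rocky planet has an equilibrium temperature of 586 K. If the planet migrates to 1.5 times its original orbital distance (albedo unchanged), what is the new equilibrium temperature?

T_eq ≈ 478 K

T_eq ∝ L^(1/4) · d^(−1/2).
T′ = 586 / 1.5^(1/2) = 478 K.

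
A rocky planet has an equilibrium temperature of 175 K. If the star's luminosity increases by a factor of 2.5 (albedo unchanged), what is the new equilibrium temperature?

T_eq ∝ L^(1/4) · d^(−1/2).
T′ = 175 × 2.5^(1/4) = 220 K.

T_eq ≈ 220 K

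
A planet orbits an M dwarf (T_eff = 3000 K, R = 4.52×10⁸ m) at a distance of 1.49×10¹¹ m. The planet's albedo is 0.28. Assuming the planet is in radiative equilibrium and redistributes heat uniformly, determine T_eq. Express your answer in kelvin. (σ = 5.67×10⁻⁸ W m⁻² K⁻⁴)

T_eq ≈ 108 K

L = 4πR_⋆²σT_⋆⁴ = 4π(4.52×10⁸)² × 5.67×10⁻⁸ × (3000)⁴ = 1.18×10²⁵ W.
S = L/(4πd²) = 42.3 W m⁻².
Energy balance: absorbed = emitted ⇒ πR²·S(1−A) = 4πR²·σT_eq⁴, so T_eq⁴ = S(1−A)/(4σ).
T_eq = [42.3 × 0.72 / (4 × 5.67×10⁻⁸)]^(1/4) = (1.34×10⁸)^(1/4) = 108 K.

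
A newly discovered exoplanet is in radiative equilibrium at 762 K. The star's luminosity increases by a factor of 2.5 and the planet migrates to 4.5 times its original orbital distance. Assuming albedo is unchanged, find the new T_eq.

T_eq ∝ L^(1/4) · d^(−1/2).
T′ = 762 × 2.5^(1/4) / 4.5^(1/2) = 452 K.

T_eq ≈ 452 K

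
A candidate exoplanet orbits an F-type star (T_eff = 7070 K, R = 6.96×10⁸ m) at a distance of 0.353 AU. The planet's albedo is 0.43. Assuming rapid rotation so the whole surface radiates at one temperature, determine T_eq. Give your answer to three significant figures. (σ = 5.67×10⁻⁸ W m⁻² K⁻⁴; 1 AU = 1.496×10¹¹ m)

T_eq ≈ 499 K

d = 0.353 AU = 5.28×10¹⁰ m.
L = 4πR_⋆²σT_⋆⁴ = 4π(6.96×10⁸)² × 5.67×10⁻⁸ × (7070)⁴ = 8.62×10²⁶ W.
S = L/(4πd²) = 2.46×10⁴ W m⁻².
Energy balance: absorbed = emitted ⇒ πR²·S(1−A) = 4πR²·σT_eq⁴, so T_eq⁴ = S(1−A)/(4σ).
T_eq = [2.46×10⁴ × 0.57 / (4 × 5.67×10⁻⁸)]^(1/4) = (6.18×10¹⁰)^(1/4) = 499 K.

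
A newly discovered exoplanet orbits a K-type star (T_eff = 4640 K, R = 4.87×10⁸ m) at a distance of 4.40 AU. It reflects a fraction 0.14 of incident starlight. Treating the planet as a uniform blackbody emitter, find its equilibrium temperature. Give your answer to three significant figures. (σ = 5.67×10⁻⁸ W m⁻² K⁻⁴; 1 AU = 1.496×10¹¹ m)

d = 4.40 AU = 6.58×10¹¹ m.
L = 4πR_⋆²σT_⋆⁴ = 4π(4.87×10⁸)² × 5.67×10⁻⁸ × (4640)⁴ = 7.83×10²⁵ W.
S = L/(4πd²) = 14.4 W m⁻².
Energy balance: absorbed = emitted ⇒ πR²·S(1−A) = 4πR²·σT_eq⁴, so T_eq⁴ = S(1−A)/(4σ).
T_eq = [14.4 × 0.86 / (4 × 5.67×10⁻⁸)]^(1/4) = (5.46×10⁷)^(1/4) = 85.9 K.

T_eq ≈ 85.9 K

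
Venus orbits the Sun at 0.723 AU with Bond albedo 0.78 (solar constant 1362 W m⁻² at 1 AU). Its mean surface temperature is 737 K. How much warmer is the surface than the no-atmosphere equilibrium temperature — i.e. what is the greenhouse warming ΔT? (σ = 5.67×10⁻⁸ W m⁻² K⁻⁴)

S = 1362/0.723² = 2606 W m⁻².
T_eq = [S(1−A)/(4σ)]^(1/4) = [2606×0.22/(4×5.67×10⁻⁸)]^(1/4) = 224.2 K.
ΔT = T_surf − T_eq = 737 − 224.2.

ΔT ≈ 512.8 K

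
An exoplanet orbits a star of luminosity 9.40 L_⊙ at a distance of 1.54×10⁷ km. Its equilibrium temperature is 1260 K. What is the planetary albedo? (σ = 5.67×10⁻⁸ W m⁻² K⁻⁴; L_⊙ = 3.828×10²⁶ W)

A ≈ 0.53

d = 1.54×10⁷ km = 1.54×10¹⁰ m.
L = 9.40 × 3.828×10²⁶ = 3.60×10²⁷ W.
Flux: S = L/(4πd²) = 3.60×10²⁷/(4π×(1.54×10¹⁰)²) = 1.21×10⁶ W m⁻².
From T_eq⁴ = S(1−A)/(4σ): 1−A = 4σT_eq⁴/S.
1−A = 4 × 5.67×10⁻⁸ × (1260)⁴ / 1.21×10⁶ = 0.473.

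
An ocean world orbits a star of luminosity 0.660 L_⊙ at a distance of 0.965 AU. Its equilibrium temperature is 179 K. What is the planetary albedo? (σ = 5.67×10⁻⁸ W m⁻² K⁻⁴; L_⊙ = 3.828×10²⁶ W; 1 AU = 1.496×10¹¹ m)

A ≈ 0.76

d = 0.965 AU = 1.44×10¹¹ m.
L = 0.660 × 3.828×10²⁶ = 2.53×10²⁶ W.
Flux: S = L/(4πd²) = 2.53×10²⁶/(4π×(1.44×10¹¹)²) = 965 W m⁻².
From T_eq⁴ = S(1−A)/(4σ): 1−A = 4σT_eq⁴/S.
1−A = 4 × 5.67×10⁻⁸ × (179)⁴ / 965 = 0.241.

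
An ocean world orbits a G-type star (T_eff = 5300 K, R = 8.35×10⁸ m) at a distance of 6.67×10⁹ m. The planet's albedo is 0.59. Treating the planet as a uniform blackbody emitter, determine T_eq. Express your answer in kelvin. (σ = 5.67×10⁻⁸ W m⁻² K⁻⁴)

T_eq ≈ 1060 K

L = 4πR_⋆²σT_⋆⁴ = 4π(8.35×10⁸)² × 5.67×10⁻⁸ × (5300)⁴ = 3.92×10²⁶ W.
S = L/(4πd²) = 7.01×10⁵ W m⁻².
Energy balance: absorbed = emitted ⇒ πR²·S(1−A) = 4πR²·σT_eq⁴, so T_eq⁴ = S(1−A)/(4σ).
T_eq = [7.01×10⁵ × 0.41 / (4 × 5.67×10⁻⁸)]^(1/4) = (1.27×10¹²)^(1/4) = 1060 K.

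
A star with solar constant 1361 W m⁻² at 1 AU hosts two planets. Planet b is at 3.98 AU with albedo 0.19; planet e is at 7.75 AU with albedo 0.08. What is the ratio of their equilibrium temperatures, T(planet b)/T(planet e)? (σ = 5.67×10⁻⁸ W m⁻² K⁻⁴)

T_eq = [S₀(1−A)/(4σd²)]^(1/4), so T ∝ (1−A)^(1/4) / √d.
T₁ = [1361×0.81/(4×5.67×10⁻⁸×3.98²)]^(1/4) = 132.35 K.
T₂ = [1361×0.92/(4×5.67×10⁻⁸×7.75²)]^(1/4) = 97.92 K.

T₁/T₂ ≈ 1.352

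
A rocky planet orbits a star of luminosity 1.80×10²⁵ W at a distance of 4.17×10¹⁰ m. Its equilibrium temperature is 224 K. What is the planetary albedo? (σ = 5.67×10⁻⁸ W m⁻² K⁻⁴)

A ≈ 0.31

Flux: S = L/(4πd²) = 1.80×10²⁵/(4π×(4.17×10¹⁰)²) = 824 W m⁻².
From T_eq⁴ = S(1−A)/(4σ): 1−A = 4σT_eq⁴/S.
1−A = 4 × 5.67×10⁻⁸ × (224)⁴ / 824 = 0.693.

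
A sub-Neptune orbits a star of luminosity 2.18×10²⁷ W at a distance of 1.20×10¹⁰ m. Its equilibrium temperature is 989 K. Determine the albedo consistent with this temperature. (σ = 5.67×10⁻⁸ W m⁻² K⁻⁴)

Flux: S = L/(4πd²) = 2.18×10²⁷/(4π×(1.20×10¹⁰)²) = 1.20×10⁶ W m⁻².
From T_eq⁴ = S(1−A)/(4σ): 1−A = 4σT_eq⁴/S.
1−A = 4 × 5.67×10⁻⁸ × (989)⁴ / 1.20×10⁶ = 0.180.

A ≈ 0.82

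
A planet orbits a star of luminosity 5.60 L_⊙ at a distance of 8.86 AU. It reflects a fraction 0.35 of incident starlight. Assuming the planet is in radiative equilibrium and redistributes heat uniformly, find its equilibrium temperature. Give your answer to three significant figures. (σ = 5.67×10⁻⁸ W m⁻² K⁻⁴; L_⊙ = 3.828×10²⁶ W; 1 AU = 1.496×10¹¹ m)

d = 8.86 AU = 1.33×10¹² m.
L = 5.60 × 3.828×10²⁶ = 2.14×10²⁷ W.
Flux: S = L/(4πd²) = 2.14×10²⁷/(4π×(1.33×10¹²)²) = 97.1 W m⁻².
Energy balance: absorbed = emitted ⇒ πR²·S(1−A) = 4πR²·σT_eq⁴, so T_eq⁴ = S(1−A)/(4σ).
T_eq = [97.1 × 0.65 / (4 × 5.67×10⁻⁸)]^(1/4) = (2.78×10⁸)^(1/4) = 129 K.

T_eq ≈ 129 K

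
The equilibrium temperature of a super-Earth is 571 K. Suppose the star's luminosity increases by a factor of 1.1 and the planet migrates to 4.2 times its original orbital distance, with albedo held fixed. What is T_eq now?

T_eq ≈ 285 K

T_eq ∝ L^(1/4) · d^(−1/2).
T′ = 571 × 1.1^(1/4) / 4.2^(1/2) = 285 K.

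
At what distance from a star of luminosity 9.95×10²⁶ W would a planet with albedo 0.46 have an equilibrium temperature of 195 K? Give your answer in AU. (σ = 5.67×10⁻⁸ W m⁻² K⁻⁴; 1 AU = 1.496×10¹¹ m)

d ≈ 2.41 AU

From T_eq⁴ = L(1−A)/(16πσd²): d = √[L(1−A)/(16πσT_eq⁴)].
d = √[9.95×10²⁶ × 0.54 / (16π × 5.67×10⁻⁸ × (195)⁴)] = 3.61×10¹¹ m = 2.41 AU.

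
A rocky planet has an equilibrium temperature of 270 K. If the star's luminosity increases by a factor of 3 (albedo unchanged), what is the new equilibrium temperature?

T_eq ≈ 355 K

T_eq ∝ L^(1/4) · d^(−1/2).
T′ = 270 × 3^(1/4) = 355 K.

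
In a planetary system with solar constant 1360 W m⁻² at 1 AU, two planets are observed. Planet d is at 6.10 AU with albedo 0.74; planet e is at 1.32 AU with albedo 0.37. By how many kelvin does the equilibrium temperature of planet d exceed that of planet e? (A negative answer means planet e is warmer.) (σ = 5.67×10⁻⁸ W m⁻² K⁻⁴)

T_eq = [S₀(1−A)/(4σd²)]^(1/4), so T ∝ (1−A)^(1/4) / √d.
T₁ = [1360×0.26/(4×5.67×10⁻⁸×6.10²)]^(1/4) = 80.45 K.
T₂ = [1360×0.63/(4×5.67×10⁻⁸×1.32²)]^(1/4) = 215.79 K.

ΔT ≈ -135.3 K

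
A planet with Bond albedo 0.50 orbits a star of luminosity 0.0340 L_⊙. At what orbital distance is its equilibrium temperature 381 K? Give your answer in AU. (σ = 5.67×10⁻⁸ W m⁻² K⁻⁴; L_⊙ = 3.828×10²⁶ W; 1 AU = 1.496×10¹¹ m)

L = 0.0340 × 3.828×10²⁶ = 1.30×10²⁵ W.
From T_eq⁴ = L(1−A)/(16πσd²): d = √[L(1−A)/(16πσT_eq⁴)].
d = √[1.30×10²⁵ × 0.50 / (16π × 5.67×10⁻⁸ × (381)⁴)] = 1.04×10¹⁰ m = 0.0696 AU.

d ≈ 0.0696 AU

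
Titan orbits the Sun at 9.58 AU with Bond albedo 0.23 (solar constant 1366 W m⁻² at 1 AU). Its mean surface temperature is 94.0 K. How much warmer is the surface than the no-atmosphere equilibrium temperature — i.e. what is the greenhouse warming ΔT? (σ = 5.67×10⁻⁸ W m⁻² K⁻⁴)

ΔT ≈ 9.7 K

S = 1366/9.58² = 14.88 W m⁻².
T_eq = [S(1−A)/(4σ)]^(1/4) = [14.88×0.77/(4×5.67×10⁻⁸)]^(1/4) = 84.3 K.
ΔT = T_surf − T_eq = 94 − 84.3.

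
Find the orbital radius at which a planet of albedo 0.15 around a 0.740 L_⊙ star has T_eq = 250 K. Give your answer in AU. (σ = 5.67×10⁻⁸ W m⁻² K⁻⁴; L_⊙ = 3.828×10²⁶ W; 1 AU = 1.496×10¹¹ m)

L = 0.740 × 3.828×10²⁶ = 2.83×10²⁶ W.
From T_eq⁴ = L(1−A)/(16πσd²): d = √[L(1−A)/(16πσT_eq⁴)].
d = √[2.83×10²⁶ × 0.85 / (16π × 5.67×10⁻⁸ × (250)⁴)] = 1.47×10¹¹ m = 0.983 AU.

d ≈ 0.983 AU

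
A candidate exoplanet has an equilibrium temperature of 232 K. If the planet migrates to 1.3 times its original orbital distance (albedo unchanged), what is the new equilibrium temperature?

T_eq ∝ L^(1/4) · d^(−1/2).
T′ = 232 / 1.3^(1/2) = 203 K.

T_eq ≈ 203 K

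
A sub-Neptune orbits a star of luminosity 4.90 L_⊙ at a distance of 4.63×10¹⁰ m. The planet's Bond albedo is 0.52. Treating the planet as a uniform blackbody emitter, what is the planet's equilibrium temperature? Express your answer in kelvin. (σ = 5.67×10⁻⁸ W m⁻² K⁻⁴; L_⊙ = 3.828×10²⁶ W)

T_eq ≈ 620 K

L = 4.90 × 3.828×10²⁶ = 1.88×10²⁷ W.
Flux: S = L/(4πd²) = 1.88×10²⁷/(4π×(4.63×10¹⁰)²) = 6.96×10⁴ W m⁻².
Energy balance: absorbed = emitted ⇒ πR²·S(1−A) = 4πR²·σT_eq⁴, so T_eq⁴ = S(1−A)/(4σ).
T_eq = [6.96×10⁴ × 0.48 / (4 × 5.67×10⁻⁸)]^(1/4) = (1.47×10¹¹)^(1/4) = 620 K.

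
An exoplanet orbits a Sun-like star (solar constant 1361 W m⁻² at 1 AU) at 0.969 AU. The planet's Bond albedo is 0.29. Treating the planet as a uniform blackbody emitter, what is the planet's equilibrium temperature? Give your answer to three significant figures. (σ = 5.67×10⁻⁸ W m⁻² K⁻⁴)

T_eq ≈ 260 K

Flux at 0.969 AU: S = 1361/0.969² = 1450 W m⁻².
Energy balance: absorbed = emitted ⇒ πR²·S(1−A) = 4πR²·σT_eq⁴, so T_eq⁴ = S(1−A)/(4σ).
T_eq = [1450 × 0.71 / (4 × 5.67×10⁻⁸)]^(1/4) = (4.54×10⁹)^(1/4) = 260 K.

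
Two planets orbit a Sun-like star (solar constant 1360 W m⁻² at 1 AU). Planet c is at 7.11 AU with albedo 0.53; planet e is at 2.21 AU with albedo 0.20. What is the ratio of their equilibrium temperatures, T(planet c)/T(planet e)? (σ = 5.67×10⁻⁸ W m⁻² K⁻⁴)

T₁/T₂ ≈ 0.488

T_eq = [S₀(1−A)/(4σd²)]^(1/4), so T ∝ (1−A)^(1/4) / √d.
T₁ = [1360×0.47/(4×5.67×10⁻⁸×7.11²)]^(1/4) = 86.41 K.
T₂ = [1360×0.80/(4×5.67×10⁻⁸×2.21²)]^(1/4) = 177.03 K.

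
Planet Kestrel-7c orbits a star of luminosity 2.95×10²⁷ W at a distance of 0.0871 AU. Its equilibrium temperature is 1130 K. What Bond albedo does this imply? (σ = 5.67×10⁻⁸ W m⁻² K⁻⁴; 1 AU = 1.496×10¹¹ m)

A ≈ 0.73

d = 0.0871 AU = 1.30×10¹⁰ m.
Flux: S = L/(4πd²) = 2.95×10²⁷/(4π×(1.30×10¹⁰)²) = 1.38×10⁶ W m⁻².
From T_eq⁴ = S(1−A)/(4σ): 1−A = 4σT_eq⁴/S.
1−A = 4 × 5.67×10⁻⁸ × (1130)⁴ / 1.38×10⁶ = 0.267.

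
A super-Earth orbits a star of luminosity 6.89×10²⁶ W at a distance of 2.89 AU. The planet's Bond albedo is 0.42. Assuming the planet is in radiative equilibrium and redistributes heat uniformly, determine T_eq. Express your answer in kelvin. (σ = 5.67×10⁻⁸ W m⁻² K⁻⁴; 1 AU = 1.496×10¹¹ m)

d = 2.89 AU = 4.32×10¹¹ m.
Flux: S = L/(4πd²) = 6.89×10²⁶/(4π×(4.32×10¹¹)²) = 293 W m⁻².
Energy balance: absorbed = emitted ⇒ πR²·S(1−A) = 4πR²·σT_eq⁴, so T_eq⁴ = S(1−A)/(4σ).
T_eq = [293 × 0.58 / (4 × 5.67×10⁻⁸)]^(1/4) = (7.50×10⁸)^(1/4) = 165 K.

T_eq ≈ 165 K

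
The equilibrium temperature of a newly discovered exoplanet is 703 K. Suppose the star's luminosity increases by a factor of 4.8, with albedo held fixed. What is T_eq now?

T_eq ≈ 1040 K

T_eq ∝ L^(1/4) · d^(−1/2).
T′ = 703 × 4.8^(1/4) = 1040 K.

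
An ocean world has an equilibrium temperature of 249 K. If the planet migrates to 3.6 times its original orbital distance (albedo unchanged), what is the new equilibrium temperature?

T_eq ≈ 131 K

T_eq ∝ L^(1/4) · d^(−1/2).
T′ = 249 / 3.6^(1/2) = 131 K.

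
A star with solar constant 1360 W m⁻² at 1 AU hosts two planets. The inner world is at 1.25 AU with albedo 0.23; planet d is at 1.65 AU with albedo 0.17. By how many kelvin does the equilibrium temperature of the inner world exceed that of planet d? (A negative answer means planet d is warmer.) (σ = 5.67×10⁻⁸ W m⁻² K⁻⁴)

T_eq = [S₀(1−A)/(4σd²)]^(1/4), so T ∝ (1−A)^(1/4) / √d.
T₁ = [1360×0.77/(4×5.67×10⁻⁸×1.25²)]^(1/4) = 233.15 K.
T₂ = [1360×0.83/(4×5.67×10⁻⁸×1.65²)]^(1/4) = 206.78 K.

ΔT ≈ 26.4 K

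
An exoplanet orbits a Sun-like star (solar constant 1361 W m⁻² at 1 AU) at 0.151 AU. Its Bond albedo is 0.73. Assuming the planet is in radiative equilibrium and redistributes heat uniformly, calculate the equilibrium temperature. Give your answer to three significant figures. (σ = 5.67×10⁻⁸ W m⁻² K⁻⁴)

T_eq ≈ 516 K

Flux at 0.151 AU: S = 1361/0.151² = 5.97×10⁴ W m⁻².
Energy balance: absorbed = emitted ⇒ πR²·S(1−A) = 4πR²·σT_eq⁴, so T_eq⁴ = S(1−A)/(4σ).
T_eq = [5.97×10⁴ × 0.27 / (4 × 5.67×10⁻⁸)]^(1/4) = (7.11×10¹⁰)^(1/4) = 516 K.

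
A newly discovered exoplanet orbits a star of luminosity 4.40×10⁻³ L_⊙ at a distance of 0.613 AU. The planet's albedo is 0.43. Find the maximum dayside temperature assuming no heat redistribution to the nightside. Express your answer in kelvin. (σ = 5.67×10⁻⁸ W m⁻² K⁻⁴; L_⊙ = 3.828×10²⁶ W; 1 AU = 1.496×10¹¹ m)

T_ss ≈ 113 K

d = 0.613 AU = 9.17×10¹⁰ m.
L = 4.40×10⁻³ × 3.828×10²⁶ = 1.68×10²⁴ W.
Flux: S = L/(4πd²) = 1.68×10²⁴/(4π×(9.17×10¹⁰)²) = 15.9 W m⁻².
With no redistribution each surface element balances locally: S(1−A) = σT⁴.
T = [15.9 × 0.57 / 5.67×10⁻⁸]^(1/4) = (1.60×10⁸)^(1/4) = 113 K.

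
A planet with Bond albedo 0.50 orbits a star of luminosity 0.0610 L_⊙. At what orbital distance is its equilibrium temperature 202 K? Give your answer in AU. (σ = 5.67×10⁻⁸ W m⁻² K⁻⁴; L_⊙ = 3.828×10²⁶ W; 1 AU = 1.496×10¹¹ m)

L = 0.0610 × 3.828×10²⁶ = 2.34×10²⁵ W.
From T_eq⁴ = L(1−A)/(16πσd²): d = √[L(1−A)/(16πσT_eq⁴)].
d = √[2.34×10²⁵ × 0.50 / (16π × 5.67×10⁻⁸ × (202)⁴)] = 4.96×10¹⁰ m = 0.332 AU.

d ≈ 0.332 AU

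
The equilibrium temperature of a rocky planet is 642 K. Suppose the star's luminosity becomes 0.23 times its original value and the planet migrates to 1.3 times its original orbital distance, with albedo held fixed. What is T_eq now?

T_eq ≈ 390 K

T_eq ∝ L^(1/4) · d^(−1/2).
T′ = 642 × 0.23^(1/4) / 1.3^(1/2) = 390 K.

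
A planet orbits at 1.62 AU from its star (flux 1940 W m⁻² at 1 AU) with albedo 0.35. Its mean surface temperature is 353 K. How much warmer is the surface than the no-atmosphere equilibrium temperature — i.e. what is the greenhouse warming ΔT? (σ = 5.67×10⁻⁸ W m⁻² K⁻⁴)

ΔT ≈ 138.5 K

S = 1940/1.62² = 739.2 W m⁻².
T_eq = [S(1−A)/(4σ)]^(1/4) = [739.2×0.65/(4×5.67×10⁻⁸)]^(1/4) = 214.5 K.
ΔT = T_surf − T_eq = 353 − 214.5.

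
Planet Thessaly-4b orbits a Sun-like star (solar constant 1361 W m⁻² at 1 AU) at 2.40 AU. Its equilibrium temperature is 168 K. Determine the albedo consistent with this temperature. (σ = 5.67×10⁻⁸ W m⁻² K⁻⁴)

Flux at 2.40 AU: S = 1361/2.40² = 236 W m⁻².
From T_eq⁴ = S(1−A)/(4σ): 1−A = 4σT_eq⁴/S.
1−A = 4 × 5.67×10⁻⁸ × (168)⁴ / 236 = 0.765.

A ≈ 0.24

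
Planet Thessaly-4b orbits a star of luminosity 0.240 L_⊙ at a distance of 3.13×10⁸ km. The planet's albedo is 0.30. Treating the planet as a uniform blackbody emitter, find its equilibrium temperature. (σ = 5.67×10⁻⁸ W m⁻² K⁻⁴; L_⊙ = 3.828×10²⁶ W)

d = 3.13×10⁸ km = 3.13×10¹¹ m.
L = 0.240 × 3.828×10²⁶ = 9.19×10²⁵ W.
Flux: S = L/(4πd²) = 9.19×10²⁵/(4π×(3.13×10¹¹)²) = 74.6 W m⁻².
Energy balance: absorbed = emitted ⇒ πR²·S(1−A) = 4πR²·σT_eq⁴, so T_eq⁴ = S(1−A)/(4σ).
T_eq = [74.6 × 0.70 / (4 × 5.67×10⁻⁸)]^(1/4) = (2.30×10⁸)^(1/4) = 123 K.

T_eq ≈ 123 K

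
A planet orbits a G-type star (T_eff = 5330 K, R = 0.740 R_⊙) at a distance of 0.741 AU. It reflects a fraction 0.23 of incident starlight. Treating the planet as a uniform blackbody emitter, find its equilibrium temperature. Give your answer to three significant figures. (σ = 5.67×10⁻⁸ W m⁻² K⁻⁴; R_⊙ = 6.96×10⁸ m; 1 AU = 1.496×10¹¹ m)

T_eq ≈ 241 K

R_⋆ = 0.740 × 6.96×10⁸ = 5.15×10⁸ m.
d = 0.741 AU = 1.11×10¹¹ m.
L = 4πR_⋆²σT_⋆⁴ = 4π(5.15×10⁸)² × 5.67×10⁻⁸ × (5330)⁴ = 1.53×10²⁶ W.
S = L/(4πd²) = 988 W m⁻².
Energy balance: absorbed = emitted ⇒ πR²·S(1−A) = 4πR²·σT_eq⁴, so T_eq⁴ = S(1−A)/(4σ).
T_eq = [988 × 0.77 / (4 × 5.67×10⁻⁸)]^(1/4) = (3.35×10⁹)^(1/4) = 241 K.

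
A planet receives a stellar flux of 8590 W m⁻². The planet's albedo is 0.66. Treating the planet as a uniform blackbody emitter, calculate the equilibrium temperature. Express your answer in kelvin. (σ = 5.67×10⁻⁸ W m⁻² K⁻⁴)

T_eq ≈ 337 K

Energy balance: absorbed = emitted ⇒ πR²·S(1−A) = 4πR²·σT_eq⁴, so T_eq⁴ = S(1−A)/(4σ).
T_eq = [8590 × 0.34 / (4 × 5.67×10⁻⁸)]^(1/4) = (1.29×10¹⁰)^(1/4) = 337 K.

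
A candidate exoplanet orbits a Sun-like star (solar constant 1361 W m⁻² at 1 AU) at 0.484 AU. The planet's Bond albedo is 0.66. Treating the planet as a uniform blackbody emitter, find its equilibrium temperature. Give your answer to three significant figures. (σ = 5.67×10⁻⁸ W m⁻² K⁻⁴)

Flux at 0.484 AU: S = 1361/0.484² = 5810 W m⁻².
Energy balance: absorbed = emitted ⇒ πR²·S(1−A) = 4πR²·σT_eq⁴, so T_eq⁴ = S(1−A)/(4σ).
T_eq = [5810 × 0.34 / (4 × 5.67×10⁻⁸)]^(1/4) = (8.71×10⁹)^(1/4) = 305 K.

T_eq ≈ 305 K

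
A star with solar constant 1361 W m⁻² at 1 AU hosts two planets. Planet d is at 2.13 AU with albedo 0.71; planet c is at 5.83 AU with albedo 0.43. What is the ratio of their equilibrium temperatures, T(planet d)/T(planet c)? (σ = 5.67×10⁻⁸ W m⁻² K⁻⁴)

T_eq = [S₀(1−A)/(4σd²)]^(1/4), so T ∝ (1−A)^(1/4) / √d.
T₁ = [1361×0.29/(4×5.67×10⁻⁸×2.13²)]^(1/4) = 139.95 K.
T₂ = [1361×0.57/(4×5.67×10⁻⁸×5.83²)]^(1/4) = 100.16 K.

T₁/T₂ ≈ 1.397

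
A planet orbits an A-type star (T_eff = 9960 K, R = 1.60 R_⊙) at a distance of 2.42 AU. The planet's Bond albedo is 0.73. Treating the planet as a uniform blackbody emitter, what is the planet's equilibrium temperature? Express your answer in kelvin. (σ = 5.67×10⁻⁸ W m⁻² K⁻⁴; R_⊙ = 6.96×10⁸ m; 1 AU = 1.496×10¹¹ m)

T_eq ≈ 282 K

R_⋆ = 1.60 × 6.96×10⁸ = 1.11×10⁹ m.
d = 2.42 AU = 3.62×10¹¹ m.
L = 4πR_⋆²σT_⋆⁴ = 4π(1.11×10⁹)² × 5.67×10⁻⁸ × (9960)⁴ = 8.70×10²⁷ W.
S = L/(4πd²) = 5280 W m⁻².
Energy balance: absorbed = emitted ⇒ πR²·S(1−A) = 4πR²·σT_eq⁴, so T_eq⁴ = S(1−A)/(4σ).
T_eq = [5280 × 0.27 / (4 × 5.67×10⁻⁸)]^(1/4) = (6.29×10⁹)^(1/4) = 282 K.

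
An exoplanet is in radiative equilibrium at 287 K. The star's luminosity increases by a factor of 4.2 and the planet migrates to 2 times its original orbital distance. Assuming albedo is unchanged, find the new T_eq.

T_eq ∝ L^(1/4) · d^(−1/2).
T′ = 287 × 4.2^(1/4) / 2^(1/2) = 291 K.

T_eq ≈ 291 K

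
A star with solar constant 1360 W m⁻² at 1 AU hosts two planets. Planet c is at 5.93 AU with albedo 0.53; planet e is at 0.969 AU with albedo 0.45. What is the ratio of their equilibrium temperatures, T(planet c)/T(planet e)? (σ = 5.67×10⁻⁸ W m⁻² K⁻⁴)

T₁/T₂ ≈ 0.389

T_eq = [S₀(1−A)/(4σd²)]^(1/4), so T ∝ (1−A)^(1/4) / √d.
T₁ = [1360×0.47/(4×5.67×10⁻⁸×5.93²)]^(1/4) = 94.62 K.
T₂ = [1360×0.55/(4×5.67×10⁻⁸×0.969²)]^(1/4) = 243.45 K.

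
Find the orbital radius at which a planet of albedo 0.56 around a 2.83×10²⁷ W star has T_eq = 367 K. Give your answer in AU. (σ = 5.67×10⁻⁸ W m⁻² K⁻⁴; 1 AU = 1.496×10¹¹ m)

d ≈ 1.04 AU

From T_eq⁴ = L(1−A)/(16πσd²): d = √[L(1−A)/(16πσT_eq⁴)].
d = √[2.83×10²⁷ × 0.44 / (16π × 5.67×10⁻⁸ × (367)⁴)] = 1.55×10¹¹ m = 1.04 AU.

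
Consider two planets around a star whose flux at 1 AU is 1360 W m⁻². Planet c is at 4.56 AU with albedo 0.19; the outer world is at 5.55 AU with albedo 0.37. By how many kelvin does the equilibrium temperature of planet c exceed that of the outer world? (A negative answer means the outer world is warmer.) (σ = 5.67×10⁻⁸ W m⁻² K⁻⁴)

ΔT ≈ 18.4 K

T_eq = [S₀(1−A)/(4σd²)]^(1/4), so T ∝ (1−A)^(1/4) / √d.
T₁ = [1360×0.81/(4×5.67×10⁻⁸×4.56²)]^(1/4) = 123.63 K.
T₂ = [1360×0.63/(4×5.67×10⁻⁸×5.55²)]^(1/4) = 105.24 K.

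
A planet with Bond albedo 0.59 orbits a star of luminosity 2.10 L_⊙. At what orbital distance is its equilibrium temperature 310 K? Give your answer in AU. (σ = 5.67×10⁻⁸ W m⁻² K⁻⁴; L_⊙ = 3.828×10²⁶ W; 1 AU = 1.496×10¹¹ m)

L = 2.10 × 3.828×10²⁶ = 8.04×10²⁶ W.
From T_eq⁴ = L(1−A)/(16πσd²): d = √[L(1−A)/(16πσT_eq⁴)].
d = √[8.04×10²⁶ × 0.41 / (16π × 5.67×10⁻⁸ × (310)⁴)] = 1.12×10¹¹ m = 0.748 AU.

d ≈ 0.748 AU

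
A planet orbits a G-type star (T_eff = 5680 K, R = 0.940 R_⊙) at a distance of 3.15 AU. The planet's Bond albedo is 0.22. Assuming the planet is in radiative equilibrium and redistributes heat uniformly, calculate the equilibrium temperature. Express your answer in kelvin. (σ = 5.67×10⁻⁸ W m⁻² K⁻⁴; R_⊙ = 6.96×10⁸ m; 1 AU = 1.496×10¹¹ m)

T_eq ≈ 141 K

R_⋆ = 0.940 × 6.96×10⁸ = 6.54×10⁸ m.
d = 3.15 AU = 4.71×10¹¹ m.
L = 4πR_⋆²σT_⋆⁴ = 4π(6.54×10⁸)² × 5.67×10⁻⁸ × (5680)⁴ = 3.17×10²⁶ W.
S = L/(4πd²) = 114 W m⁻².
Energy balance: absorbed = emitted ⇒ πR²·S(1−A) = 4πR²·σT_eq⁴, so T_eq⁴ = S(1−A)/(4σ).
T_eq = [114 × 0.78 / (4 × 5.67×10⁻⁸)]^(1/4) = (3.91×10⁸)^(1/4) = 141 K.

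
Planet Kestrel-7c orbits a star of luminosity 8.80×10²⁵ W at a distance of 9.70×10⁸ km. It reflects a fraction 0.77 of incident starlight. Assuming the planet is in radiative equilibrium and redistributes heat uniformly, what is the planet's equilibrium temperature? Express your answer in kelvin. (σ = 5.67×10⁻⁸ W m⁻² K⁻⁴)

T_eq ≈ 52.4 K

d = 9.70×10⁸ km = 9.70×10¹¹ m.
Flux: S = L/(4πd²) = 8.80×10²⁵/(4π×(9.70×10¹¹)²) = 7.44 W m⁻².
Energy balance: absorbed = emitted ⇒ πR²·S(1−A) = 4πR²·σT_eq⁴, so T_eq⁴ = S(1−A)/(4σ).
T_eq = [7.44 × 0.23 / (4 × 5.67×10⁻⁸)]^(1/4) = (7.55×10⁶)^(1/4) = 52.4 K.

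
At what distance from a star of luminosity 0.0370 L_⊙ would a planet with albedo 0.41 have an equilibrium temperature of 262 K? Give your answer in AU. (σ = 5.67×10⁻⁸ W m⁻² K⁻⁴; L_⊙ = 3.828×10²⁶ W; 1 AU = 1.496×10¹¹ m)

L = 0.0370 × 3.828×10²⁶ = 1.42×10²⁵ W.
From T_eq⁴ = L(1−A)/(16πσd²): d = √[L(1−A)/(16πσT_eq⁴)].
d = √[1.42×10²⁵ × 0.59 / (16π × 5.67×10⁻⁸ × (262)⁴)] = 2.49×10¹⁰ m = 0.167 AU.

d ≈ 0.167 AU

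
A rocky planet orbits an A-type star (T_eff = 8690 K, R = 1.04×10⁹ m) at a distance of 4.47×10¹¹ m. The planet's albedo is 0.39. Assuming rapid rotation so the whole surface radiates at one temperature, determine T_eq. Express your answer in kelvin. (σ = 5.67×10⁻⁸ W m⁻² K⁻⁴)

T_eq ≈ 262 K

L = 4πR_⋆²σT_⋆⁴ = 4π(1.04×10⁹)² × 5.67×10⁻⁸ × (8690)⁴ = 4.39×10²⁷ W.
S = L/(4πd²) = 1750 W m⁻².
Energy balance: absorbed = emitted ⇒ πR²·S(1−A) = 4πR²·σT_eq⁴, so T_eq⁴ = S(1−A)/(4σ).
T_eq = [1750 × 0.61 / (4 × 5.67×10⁻⁸)]^(1/4) = (4.71×10⁹)^(1/4) = 262 K.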